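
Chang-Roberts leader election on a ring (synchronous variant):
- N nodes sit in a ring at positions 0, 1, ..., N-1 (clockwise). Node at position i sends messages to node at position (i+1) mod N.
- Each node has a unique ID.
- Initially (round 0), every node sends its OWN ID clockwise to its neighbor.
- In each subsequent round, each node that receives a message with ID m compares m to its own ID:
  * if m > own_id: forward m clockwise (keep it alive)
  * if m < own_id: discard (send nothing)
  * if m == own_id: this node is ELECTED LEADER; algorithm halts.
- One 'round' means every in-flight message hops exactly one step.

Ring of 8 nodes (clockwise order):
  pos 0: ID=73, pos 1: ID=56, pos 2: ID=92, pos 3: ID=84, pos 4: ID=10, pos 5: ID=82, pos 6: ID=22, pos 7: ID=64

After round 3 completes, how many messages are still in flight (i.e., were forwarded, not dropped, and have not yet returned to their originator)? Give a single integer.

Round 1: pos1(id56) recv 73: fwd; pos2(id92) recv 56: drop; pos3(id84) recv 92: fwd; pos4(id10) recv 84: fwd; pos5(id82) recv 10: drop; pos6(id22) recv 82: fwd; pos7(id64) recv 22: drop; pos0(id73) recv 64: drop
Round 2: pos2(id92) recv 73: drop; pos4(id10) recv 92: fwd; pos5(id82) recv 84: fwd; pos7(id64) recv 82: fwd
Round 3: pos5(id82) recv 92: fwd; pos6(id22) recv 84: fwd; pos0(id73) recv 82: fwd
After round 3: 3 messages still in flight

Answer: 3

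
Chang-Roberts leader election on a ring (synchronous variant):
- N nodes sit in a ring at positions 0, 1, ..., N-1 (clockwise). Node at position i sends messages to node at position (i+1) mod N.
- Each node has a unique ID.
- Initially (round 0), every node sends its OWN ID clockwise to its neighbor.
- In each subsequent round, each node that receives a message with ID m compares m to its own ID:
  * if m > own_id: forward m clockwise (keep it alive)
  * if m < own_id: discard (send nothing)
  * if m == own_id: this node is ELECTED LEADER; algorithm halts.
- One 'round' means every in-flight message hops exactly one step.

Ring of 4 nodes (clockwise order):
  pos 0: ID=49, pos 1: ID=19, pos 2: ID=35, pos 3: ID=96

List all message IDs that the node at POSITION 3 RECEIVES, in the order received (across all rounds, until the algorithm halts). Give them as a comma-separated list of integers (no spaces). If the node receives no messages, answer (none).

Round 1: pos1(id19) recv 49: fwd; pos2(id35) recv 19: drop; pos3(id96) recv 35: drop; pos0(id49) recv 96: fwd
Round 2: pos2(id35) recv 49: fwd; pos1(id19) recv 96: fwd
Round 3: pos3(id96) recv 49: drop; pos2(id35) recv 96: fwd
Round 4: pos3(id96) recv 96: ELECTED

Answer: 35,49,96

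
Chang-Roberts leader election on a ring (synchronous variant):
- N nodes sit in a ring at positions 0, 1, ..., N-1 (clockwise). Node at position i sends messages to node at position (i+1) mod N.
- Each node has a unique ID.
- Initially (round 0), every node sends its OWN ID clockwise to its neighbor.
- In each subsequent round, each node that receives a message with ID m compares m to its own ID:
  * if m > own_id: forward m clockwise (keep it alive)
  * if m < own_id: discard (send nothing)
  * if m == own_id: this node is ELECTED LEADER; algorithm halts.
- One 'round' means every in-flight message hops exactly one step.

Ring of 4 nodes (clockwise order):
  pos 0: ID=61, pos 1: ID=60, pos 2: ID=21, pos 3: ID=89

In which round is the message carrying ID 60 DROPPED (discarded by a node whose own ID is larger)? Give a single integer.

Answer: 2

Derivation:
Round 1: pos1(id60) recv 61: fwd; pos2(id21) recv 60: fwd; pos3(id89) recv 21: drop; pos0(id61) recv 89: fwd
Round 2: pos2(id21) recv 61: fwd; pos3(id89) recv 60: drop; pos1(id60) recv 89: fwd
Round 3: pos3(id89) recv 61: drop; pos2(id21) recv 89: fwd
Round 4: pos3(id89) recv 89: ELECTED
Message ID 60 originates at pos 1; dropped at pos 3 in round 2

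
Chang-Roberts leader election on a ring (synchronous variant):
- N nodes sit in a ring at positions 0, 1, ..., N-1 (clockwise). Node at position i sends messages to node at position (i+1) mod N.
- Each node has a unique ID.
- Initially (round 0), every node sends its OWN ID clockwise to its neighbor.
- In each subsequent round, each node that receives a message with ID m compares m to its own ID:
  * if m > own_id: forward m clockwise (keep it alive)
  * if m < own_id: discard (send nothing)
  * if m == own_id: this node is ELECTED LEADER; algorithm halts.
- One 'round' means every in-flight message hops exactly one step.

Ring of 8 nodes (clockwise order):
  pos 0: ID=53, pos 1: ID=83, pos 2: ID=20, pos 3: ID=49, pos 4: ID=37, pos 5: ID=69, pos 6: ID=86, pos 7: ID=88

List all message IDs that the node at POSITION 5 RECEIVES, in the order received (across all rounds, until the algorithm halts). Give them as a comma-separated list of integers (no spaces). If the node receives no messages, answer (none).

Round 1: pos1(id83) recv 53: drop; pos2(id20) recv 83: fwd; pos3(id49) recv 20: drop; pos4(id37) recv 49: fwd; pos5(id69) recv 37: drop; pos6(id86) recv 69: drop; pos7(id88) recv 86: drop; pos0(id53) recv 88: fwd
Round 2: pos3(id49) recv 83: fwd; pos5(id69) recv 49: drop; pos1(id83) recv 88: fwd
Round 3: pos4(id37) recv 83: fwd; pos2(id20) recv 88: fwd
Round 4: pos5(id69) recv 83: fwd; pos3(id49) recv 88: fwd
Round 5: pos6(id86) recv 83: drop; pos4(id37) recv 88: fwd
Round 6: pos5(id69) recv 88: fwd
Round 7: pos6(id86) recv 88: fwd
Round 8: pos7(id88) recv 88: ELECTED

Answer: 37,49,83,88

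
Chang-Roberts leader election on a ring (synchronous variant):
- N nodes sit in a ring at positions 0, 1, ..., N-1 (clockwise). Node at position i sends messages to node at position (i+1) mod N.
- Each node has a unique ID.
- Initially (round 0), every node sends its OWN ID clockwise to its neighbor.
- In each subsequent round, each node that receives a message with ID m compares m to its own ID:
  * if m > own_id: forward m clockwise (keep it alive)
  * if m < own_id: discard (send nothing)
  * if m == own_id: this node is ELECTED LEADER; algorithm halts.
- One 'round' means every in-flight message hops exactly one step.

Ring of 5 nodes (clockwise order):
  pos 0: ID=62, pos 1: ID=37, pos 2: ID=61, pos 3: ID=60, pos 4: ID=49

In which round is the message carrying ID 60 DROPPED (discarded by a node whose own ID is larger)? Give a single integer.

Round 1: pos1(id37) recv 62: fwd; pos2(id61) recv 37: drop; pos3(id60) recv 61: fwd; pos4(id49) recv 60: fwd; pos0(id62) recv 49: drop
Round 2: pos2(id61) recv 62: fwd; pos4(id49) recv 61: fwd; pos0(id62) recv 60: drop
Round 3: pos3(id60) recv 62: fwd; pos0(id62) recv 61: drop
Round 4: pos4(id49) recv 62: fwd
Round 5: pos0(id62) recv 62: ELECTED
Message ID 60 originates at pos 3; dropped at pos 0 in round 2

Answer: 2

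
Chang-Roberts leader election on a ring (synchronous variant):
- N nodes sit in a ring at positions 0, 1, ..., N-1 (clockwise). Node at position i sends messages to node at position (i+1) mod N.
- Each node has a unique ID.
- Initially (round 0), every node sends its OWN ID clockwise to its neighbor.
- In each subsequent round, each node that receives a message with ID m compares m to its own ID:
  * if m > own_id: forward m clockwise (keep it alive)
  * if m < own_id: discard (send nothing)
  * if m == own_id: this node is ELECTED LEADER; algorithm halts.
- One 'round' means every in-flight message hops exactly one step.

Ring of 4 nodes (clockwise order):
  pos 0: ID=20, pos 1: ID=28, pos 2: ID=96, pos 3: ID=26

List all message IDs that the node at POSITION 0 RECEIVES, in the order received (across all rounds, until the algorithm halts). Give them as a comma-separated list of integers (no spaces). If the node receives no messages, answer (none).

Round 1: pos1(id28) recv 20: drop; pos2(id96) recv 28: drop; pos3(id26) recv 96: fwd; pos0(id20) recv 26: fwd
Round 2: pos0(id20) recv 96: fwd; pos1(id28) recv 26: drop
Round 3: pos1(id28) recv 96: fwd
Round 4: pos2(id96) recv 96: ELECTED

Answer: 26,96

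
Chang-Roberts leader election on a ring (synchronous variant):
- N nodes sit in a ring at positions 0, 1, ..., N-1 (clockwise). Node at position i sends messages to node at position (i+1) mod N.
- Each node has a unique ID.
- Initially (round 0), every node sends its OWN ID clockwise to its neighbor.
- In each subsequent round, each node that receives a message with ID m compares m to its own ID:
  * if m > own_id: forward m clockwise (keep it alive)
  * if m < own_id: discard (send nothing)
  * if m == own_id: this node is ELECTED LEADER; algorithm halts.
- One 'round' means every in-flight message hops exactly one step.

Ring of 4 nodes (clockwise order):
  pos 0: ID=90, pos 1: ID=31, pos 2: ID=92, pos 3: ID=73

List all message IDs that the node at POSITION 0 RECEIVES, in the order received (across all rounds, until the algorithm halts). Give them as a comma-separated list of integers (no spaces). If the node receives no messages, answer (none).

Round 1: pos1(id31) recv 90: fwd; pos2(id92) recv 31: drop; pos3(id73) recv 92: fwd; pos0(id90) recv 73: drop
Round 2: pos2(id92) recv 90: drop; pos0(id90) recv 92: fwd
Round 3: pos1(id31) recv 92: fwd
Round 4: pos2(id92) recv 92: ELECTED

Answer: 73,92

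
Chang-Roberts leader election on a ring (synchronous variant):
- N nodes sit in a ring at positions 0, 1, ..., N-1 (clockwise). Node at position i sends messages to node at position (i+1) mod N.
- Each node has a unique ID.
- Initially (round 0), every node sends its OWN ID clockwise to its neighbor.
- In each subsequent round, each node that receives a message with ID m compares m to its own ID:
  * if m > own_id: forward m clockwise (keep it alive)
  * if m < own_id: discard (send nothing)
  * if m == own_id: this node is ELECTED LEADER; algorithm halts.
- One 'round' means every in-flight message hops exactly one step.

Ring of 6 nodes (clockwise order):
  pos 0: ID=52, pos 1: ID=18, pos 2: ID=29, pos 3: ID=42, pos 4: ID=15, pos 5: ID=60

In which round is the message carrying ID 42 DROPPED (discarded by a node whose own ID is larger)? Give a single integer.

Round 1: pos1(id18) recv 52: fwd; pos2(id29) recv 18: drop; pos3(id42) recv 29: drop; pos4(id15) recv 42: fwd; pos5(id60) recv 15: drop; pos0(id52) recv 60: fwd
Round 2: pos2(id29) recv 52: fwd; pos5(id60) recv 42: drop; pos1(id18) recv 60: fwd
Round 3: pos3(id42) recv 52: fwd; pos2(id29) recv 60: fwd
Round 4: pos4(id15) recv 52: fwd; pos3(id42) recv 60: fwd
Round 5: pos5(id60) recv 52: drop; pos4(id15) recv 60: fwd
Round 6: pos5(id60) recv 60: ELECTED
Message ID 42 originates at pos 3; dropped at pos 5 in round 2

Answer: 2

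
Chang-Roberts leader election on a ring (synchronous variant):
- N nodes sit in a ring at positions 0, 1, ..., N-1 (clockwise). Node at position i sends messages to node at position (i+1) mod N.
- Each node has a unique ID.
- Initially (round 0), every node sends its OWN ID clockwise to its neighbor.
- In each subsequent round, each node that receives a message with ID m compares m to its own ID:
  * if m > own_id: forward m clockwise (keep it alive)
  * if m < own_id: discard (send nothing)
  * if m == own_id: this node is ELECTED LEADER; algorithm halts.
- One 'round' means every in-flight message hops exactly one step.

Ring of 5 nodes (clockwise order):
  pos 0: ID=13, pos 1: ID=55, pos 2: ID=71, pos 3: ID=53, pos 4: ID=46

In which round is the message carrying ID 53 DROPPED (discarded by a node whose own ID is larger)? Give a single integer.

Round 1: pos1(id55) recv 13: drop; pos2(id71) recv 55: drop; pos3(id53) recv 71: fwd; pos4(id46) recv 53: fwd; pos0(id13) recv 46: fwd
Round 2: pos4(id46) recv 71: fwd; pos0(id13) recv 53: fwd; pos1(id55) recv 46: drop
Round 3: pos0(id13) recv 71: fwd; pos1(id55) recv 53: drop
Round 4: pos1(id55) recv 71: fwd
Round 5: pos2(id71) recv 71: ELECTED
Message ID 53 originates at pos 3; dropped at pos 1 in round 3

Answer: 3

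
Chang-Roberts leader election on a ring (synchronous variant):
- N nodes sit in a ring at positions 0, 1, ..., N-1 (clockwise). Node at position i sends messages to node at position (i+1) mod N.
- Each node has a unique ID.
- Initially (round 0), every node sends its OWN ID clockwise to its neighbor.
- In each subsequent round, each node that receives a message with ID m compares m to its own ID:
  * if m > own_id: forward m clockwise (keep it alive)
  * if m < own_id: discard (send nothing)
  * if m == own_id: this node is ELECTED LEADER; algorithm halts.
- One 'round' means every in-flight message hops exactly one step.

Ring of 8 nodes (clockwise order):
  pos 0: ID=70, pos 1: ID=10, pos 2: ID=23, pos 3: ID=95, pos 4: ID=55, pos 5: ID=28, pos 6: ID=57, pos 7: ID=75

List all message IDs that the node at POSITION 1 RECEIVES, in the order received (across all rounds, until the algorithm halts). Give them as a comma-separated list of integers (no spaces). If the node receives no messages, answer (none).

Round 1: pos1(id10) recv 70: fwd; pos2(id23) recv 10: drop; pos3(id95) recv 23: drop; pos4(id55) recv 95: fwd; pos5(id28) recv 55: fwd; pos6(id57) recv 28: drop; pos7(id75) recv 57: drop; pos0(id70) recv 75: fwd
Round 2: pos2(id23) recv 70: fwd; pos5(id28) recv 95: fwd; pos6(id57) recv 55: drop; pos1(id10) recv 75: fwd
Round 3: pos3(id95) recv 70: drop; pos6(id57) recv 95: fwd; pos2(id23) recv 75: fwd
Round 4: pos7(id75) recv 95: fwd; pos3(id95) recv 75: drop
Round 5: pos0(id70) recv 95: fwd
Round 6: pos1(id10) recv 95: fwd
Round 7: pos2(id23) recv 95: fwd
Round 8: pos3(id95) recv 95: ELECTED

Answer: 70,75,95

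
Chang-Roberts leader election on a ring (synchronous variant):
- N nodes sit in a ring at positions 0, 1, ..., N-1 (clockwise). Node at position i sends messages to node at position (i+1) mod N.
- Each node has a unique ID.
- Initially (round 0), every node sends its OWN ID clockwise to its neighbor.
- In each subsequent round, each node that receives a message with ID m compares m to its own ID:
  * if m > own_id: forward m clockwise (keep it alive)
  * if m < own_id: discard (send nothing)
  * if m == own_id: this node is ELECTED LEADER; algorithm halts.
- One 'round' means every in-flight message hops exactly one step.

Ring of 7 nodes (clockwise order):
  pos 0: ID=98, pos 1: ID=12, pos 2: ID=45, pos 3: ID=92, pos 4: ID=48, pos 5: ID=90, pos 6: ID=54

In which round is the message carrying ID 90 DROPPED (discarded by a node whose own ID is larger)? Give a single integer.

Round 1: pos1(id12) recv 98: fwd; pos2(id45) recv 12: drop; pos3(id92) recv 45: drop; pos4(id48) recv 92: fwd; pos5(id90) recv 48: drop; pos6(id54) recv 90: fwd; pos0(id98) recv 54: drop
Round 2: pos2(id45) recv 98: fwd; pos5(id90) recv 92: fwd; pos0(id98) recv 90: drop
Round 3: pos3(id92) recv 98: fwd; pos6(id54) recv 92: fwd
Round 4: pos4(id48) recv 98: fwd; pos0(id98) recv 92: drop
Round 5: pos5(id90) recv 98: fwd
Round 6: pos6(id54) recv 98: fwd
Round 7: pos0(id98) recv 98: ELECTED
Message ID 90 originates at pos 5; dropped at pos 0 in round 2

Answer: 2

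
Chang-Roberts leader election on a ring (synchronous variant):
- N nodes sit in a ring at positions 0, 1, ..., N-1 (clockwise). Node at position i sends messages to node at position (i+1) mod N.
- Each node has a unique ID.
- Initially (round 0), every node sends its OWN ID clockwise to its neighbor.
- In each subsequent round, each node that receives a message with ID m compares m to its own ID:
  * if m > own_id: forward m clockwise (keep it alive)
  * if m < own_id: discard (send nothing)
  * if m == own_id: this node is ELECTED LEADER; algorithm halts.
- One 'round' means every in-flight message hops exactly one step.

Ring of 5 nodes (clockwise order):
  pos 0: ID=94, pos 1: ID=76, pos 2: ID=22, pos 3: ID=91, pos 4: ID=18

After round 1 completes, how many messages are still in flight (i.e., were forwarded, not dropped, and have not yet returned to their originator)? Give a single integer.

Round 1: pos1(id76) recv 94: fwd; pos2(id22) recv 76: fwd; pos3(id91) recv 22: drop; pos4(id18) recv 91: fwd; pos0(id94) recv 18: drop
After round 1: 3 messages still in flight

Answer: 3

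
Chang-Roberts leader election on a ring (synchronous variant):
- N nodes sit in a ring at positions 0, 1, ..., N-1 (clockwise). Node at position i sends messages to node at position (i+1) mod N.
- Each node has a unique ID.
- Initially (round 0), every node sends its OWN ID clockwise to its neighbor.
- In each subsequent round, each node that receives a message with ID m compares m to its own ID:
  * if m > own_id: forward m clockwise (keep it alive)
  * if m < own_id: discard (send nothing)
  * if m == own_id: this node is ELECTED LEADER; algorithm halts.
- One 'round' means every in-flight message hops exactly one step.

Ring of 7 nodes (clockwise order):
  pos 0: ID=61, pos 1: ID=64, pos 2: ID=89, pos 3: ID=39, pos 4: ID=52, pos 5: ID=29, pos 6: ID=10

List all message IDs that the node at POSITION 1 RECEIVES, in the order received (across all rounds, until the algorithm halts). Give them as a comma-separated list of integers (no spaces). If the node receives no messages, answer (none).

Round 1: pos1(id64) recv 61: drop; pos2(id89) recv 64: drop; pos3(id39) recv 89: fwd; pos4(id52) recv 39: drop; pos5(id29) recv 52: fwd; pos6(id10) recv 29: fwd; pos0(id61) recv 10: drop
Round 2: pos4(id52) recv 89: fwd; pos6(id10) recv 52: fwd; pos0(id61) recv 29: drop
Round 3: pos5(id29) recv 89: fwd; pos0(id61) recv 52: drop
Round 4: pos6(id10) recv 89: fwd
Round 5: pos0(id61) recv 89: fwd
Round 6: pos1(id64) recv 89: fwd
Round 7: pos2(id89) recv 89: ELECTED

Answer: 61,89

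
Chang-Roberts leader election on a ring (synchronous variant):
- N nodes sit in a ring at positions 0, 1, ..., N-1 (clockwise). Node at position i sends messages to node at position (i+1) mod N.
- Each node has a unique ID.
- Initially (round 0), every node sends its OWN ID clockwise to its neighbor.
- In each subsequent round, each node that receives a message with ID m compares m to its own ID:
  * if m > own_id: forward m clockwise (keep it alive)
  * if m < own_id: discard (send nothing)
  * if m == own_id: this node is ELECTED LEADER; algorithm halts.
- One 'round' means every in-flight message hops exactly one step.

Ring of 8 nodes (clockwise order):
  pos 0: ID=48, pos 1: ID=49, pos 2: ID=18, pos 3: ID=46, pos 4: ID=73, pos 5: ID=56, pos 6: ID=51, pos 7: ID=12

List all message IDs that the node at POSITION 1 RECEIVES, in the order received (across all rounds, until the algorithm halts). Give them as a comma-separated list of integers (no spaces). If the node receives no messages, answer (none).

Round 1: pos1(id49) recv 48: drop; pos2(id18) recv 49: fwd; pos3(id46) recv 18: drop; pos4(id73) recv 46: drop; pos5(id56) recv 73: fwd; pos6(id51) recv 56: fwd; pos7(id12) recv 51: fwd; pos0(id48) recv 12: drop
Round 2: pos3(id46) recv 49: fwd; pos6(id51) recv 73: fwd; pos7(id12) recv 56: fwd; pos0(id48) recv 51: fwd
Round 3: pos4(id73) recv 49: drop; pos7(id12) recv 73: fwd; pos0(id48) recv 56: fwd; pos1(id49) recv 51: fwd
Round 4: pos0(id48) recv 73: fwd; pos1(id49) recv 56: fwd; pos2(id18) recv 51: fwd
Round 5: pos1(id49) recv 73: fwd; pos2(id18) recv 56: fwd; pos3(id46) recv 51: fwd
Round 6: pos2(id18) recv 73: fwd; pos3(id46) recv 56: fwd; pos4(id73) recv 51: drop
Round 7: pos3(id46) recv 73: fwd; pos4(id73) recv 56: drop
Round 8: pos4(id73) recv 73: ELECTED

Answer: 48,51,56,73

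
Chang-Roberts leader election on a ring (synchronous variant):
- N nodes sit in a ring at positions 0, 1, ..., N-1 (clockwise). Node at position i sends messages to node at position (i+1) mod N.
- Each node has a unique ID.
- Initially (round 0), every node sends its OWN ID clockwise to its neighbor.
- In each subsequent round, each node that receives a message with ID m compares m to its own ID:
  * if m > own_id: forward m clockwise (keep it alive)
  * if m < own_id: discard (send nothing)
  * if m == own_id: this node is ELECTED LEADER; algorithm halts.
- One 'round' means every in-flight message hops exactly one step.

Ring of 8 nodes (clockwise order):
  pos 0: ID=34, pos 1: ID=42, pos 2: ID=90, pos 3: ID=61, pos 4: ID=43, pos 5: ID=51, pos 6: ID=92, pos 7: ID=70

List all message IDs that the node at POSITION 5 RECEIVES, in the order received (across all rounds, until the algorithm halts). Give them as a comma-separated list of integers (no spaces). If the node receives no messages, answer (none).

Round 1: pos1(id42) recv 34: drop; pos2(id90) recv 42: drop; pos3(id61) recv 90: fwd; pos4(id43) recv 61: fwd; pos5(id51) recv 43: drop; pos6(id92) recv 51: drop; pos7(id70) recv 92: fwd; pos0(id34) recv 70: fwd
Round 2: pos4(id43) recv 90: fwd; pos5(id51) recv 61: fwd; pos0(id34) recv 92: fwd; pos1(id42) recv 70: fwd
Round 3: pos5(id51) recv 90: fwd; pos6(id92) recv 61: drop; pos1(id42) recv 92: fwd; pos2(id90) recv 70: drop
Round 4: pos6(id92) recv 90: drop; pos2(id90) recv 92: fwd
Round 5: pos3(id61) recv 92: fwd
Round 6: pos4(id43) recv 92: fwd
Round 7: pos5(id51) recv 92: fwd
Round 8: pos6(id92) recv 92: ELECTED

Answer: 43,61,90,92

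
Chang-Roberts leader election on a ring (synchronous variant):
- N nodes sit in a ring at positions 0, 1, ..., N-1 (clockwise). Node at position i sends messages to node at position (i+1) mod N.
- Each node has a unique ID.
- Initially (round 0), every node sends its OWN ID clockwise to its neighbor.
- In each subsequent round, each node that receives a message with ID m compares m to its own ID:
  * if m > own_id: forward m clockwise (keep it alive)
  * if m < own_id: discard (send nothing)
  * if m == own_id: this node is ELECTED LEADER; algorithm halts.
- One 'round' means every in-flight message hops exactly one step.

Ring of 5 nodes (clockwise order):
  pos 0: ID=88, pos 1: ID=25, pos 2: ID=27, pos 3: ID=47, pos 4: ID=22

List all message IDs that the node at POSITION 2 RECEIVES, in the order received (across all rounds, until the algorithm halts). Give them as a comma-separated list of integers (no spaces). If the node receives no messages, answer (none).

Round 1: pos1(id25) recv 88: fwd; pos2(id27) recv 25: drop; pos3(id47) recv 27: drop; pos4(id22) recv 47: fwd; pos0(id88) recv 22: drop
Round 2: pos2(id27) recv 88: fwd; pos0(id88) recv 47: drop
Round 3: pos3(id47) recv 88: fwd
Round 4: pos4(id22) recv 88: fwd
Round 5: pos0(id88) recv 88: ELECTED

Answer: 25,88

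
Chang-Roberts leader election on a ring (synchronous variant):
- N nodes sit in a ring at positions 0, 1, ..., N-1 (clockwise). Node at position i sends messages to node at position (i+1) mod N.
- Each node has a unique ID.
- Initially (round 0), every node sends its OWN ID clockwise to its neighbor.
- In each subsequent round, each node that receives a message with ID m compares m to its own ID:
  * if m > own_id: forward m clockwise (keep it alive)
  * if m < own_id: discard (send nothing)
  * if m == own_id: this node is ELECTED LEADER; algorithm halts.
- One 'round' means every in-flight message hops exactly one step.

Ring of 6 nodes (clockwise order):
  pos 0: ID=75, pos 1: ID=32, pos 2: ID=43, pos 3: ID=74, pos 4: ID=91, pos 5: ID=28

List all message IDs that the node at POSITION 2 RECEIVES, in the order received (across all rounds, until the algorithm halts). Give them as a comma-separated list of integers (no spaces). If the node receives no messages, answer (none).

Answer: 32,75,91

Derivation:
Round 1: pos1(id32) recv 75: fwd; pos2(id43) recv 32: drop; pos3(id74) recv 43: drop; pos4(id91) recv 74: drop; pos5(id28) recv 91: fwd; pos0(id75) recv 28: drop
Round 2: pos2(id43) recv 75: fwd; pos0(id75) recv 91: fwd
Round 3: pos3(id74) recv 75: fwd; pos1(id32) recv 91: fwd
Round 4: pos4(id91) recv 75: drop; pos2(id43) recv 91: fwd
Round 5: pos3(id74) recv 91: fwd
Round 6: pos4(id91) recv 91: ELECTED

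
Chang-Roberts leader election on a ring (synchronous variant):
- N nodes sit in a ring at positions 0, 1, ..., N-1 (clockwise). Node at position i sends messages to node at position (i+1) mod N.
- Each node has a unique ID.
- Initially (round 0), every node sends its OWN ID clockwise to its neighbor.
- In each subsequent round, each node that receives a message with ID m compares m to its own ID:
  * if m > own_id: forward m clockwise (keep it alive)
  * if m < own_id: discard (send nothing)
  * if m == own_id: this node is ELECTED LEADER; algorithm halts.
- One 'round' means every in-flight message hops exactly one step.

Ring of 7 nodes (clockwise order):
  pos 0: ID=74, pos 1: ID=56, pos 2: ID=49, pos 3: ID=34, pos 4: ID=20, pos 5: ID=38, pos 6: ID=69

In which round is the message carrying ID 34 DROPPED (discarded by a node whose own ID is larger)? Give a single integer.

Round 1: pos1(id56) recv 74: fwd; pos2(id49) recv 56: fwd; pos3(id34) recv 49: fwd; pos4(id20) recv 34: fwd; pos5(id38) recv 20: drop; pos6(id69) recv 38: drop; pos0(id74) recv 69: drop
Round 2: pos2(id49) recv 74: fwd; pos3(id34) recv 56: fwd; pos4(id20) recv 49: fwd; pos5(id38) recv 34: drop
Round 3: pos3(id34) recv 74: fwd; pos4(id20) recv 56: fwd; pos5(id38) recv 49: fwd
Round 4: pos4(id20) recv 74: fwd; pos5(id38) recv 56: fwd; pos6(id69) recv 49: drop
Round 5: pos5(id38) recv 74: fwd; pos6(id69) recv 56: drop
Round 6: pos6(id69) recv 74: fwd
Round 7: pos0(id74) recv 74: ELECTED
Message ID 34 originates at pos 3; dropped at pos 5 in round 2

Answer: 2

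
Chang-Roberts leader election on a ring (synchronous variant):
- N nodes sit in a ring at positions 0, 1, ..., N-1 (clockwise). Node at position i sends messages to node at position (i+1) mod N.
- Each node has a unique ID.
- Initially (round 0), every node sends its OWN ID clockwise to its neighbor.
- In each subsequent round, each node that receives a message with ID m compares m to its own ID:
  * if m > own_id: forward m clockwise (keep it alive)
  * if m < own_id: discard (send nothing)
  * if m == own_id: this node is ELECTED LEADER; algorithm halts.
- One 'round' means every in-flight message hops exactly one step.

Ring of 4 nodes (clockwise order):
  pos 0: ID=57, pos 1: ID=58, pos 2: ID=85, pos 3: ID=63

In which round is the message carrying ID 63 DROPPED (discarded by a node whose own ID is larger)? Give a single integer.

Round 1: pos1(id58) recv 57: drop; pos2(id85) recv 58: drop; pos3(id63) recv 85: fwd; pos0(id57) recv 63: fwd
Round 2: pos0(id57) recv 85: fwd; pos1(id58) recv 63: fwd
Round 3: pos1(id58) recv 85: fwd; pos2(id85) recv 63: drop
Round 4: pos2(id85) recv 85: ELECTED
Message ID 63 originates at pos 3; dropped at pos 2 in round 3

Answer: 3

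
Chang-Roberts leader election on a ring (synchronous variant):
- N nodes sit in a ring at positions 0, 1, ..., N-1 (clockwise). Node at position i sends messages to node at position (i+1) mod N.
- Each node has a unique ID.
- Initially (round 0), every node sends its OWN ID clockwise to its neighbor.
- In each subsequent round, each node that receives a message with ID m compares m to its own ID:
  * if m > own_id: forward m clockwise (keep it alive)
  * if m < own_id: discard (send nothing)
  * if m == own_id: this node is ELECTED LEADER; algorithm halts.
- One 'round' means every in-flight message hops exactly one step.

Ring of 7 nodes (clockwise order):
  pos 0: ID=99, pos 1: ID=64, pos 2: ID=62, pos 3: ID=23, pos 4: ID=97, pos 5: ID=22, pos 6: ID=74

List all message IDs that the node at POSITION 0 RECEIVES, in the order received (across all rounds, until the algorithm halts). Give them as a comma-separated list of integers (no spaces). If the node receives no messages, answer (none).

Answer: 74,97,99

Derivation:
Round 1: pos1(id64) recv 99: fwd; pos2(id62) recv 64: fwd; pos3(id23) recv 62: fwd; pos4(id97) recv 23: drop; pos5(id22) recv 97: fwd; pos6(id74) recv 22: drop; pos0(id99) recv 74: drop
Round 2: pos2(id62) recv 99: fwd; pos3(id23) recv 64: fwd; pos4(id97) recv 62: drop; pos6(id74) recv 97: fwd
Round 3: pos3(id23) recv 99: fwd; pos4(id97) recv 64: drop; pos0(id99) recv 97: drop
Round 4: pos4(id97) recv 99: fwd
Round 5: pos5(id22) recv 99: fwd
Round 6: pos6(id74) recv 99: fwd
Round 7: pos0(id99) recv 99: ELECTED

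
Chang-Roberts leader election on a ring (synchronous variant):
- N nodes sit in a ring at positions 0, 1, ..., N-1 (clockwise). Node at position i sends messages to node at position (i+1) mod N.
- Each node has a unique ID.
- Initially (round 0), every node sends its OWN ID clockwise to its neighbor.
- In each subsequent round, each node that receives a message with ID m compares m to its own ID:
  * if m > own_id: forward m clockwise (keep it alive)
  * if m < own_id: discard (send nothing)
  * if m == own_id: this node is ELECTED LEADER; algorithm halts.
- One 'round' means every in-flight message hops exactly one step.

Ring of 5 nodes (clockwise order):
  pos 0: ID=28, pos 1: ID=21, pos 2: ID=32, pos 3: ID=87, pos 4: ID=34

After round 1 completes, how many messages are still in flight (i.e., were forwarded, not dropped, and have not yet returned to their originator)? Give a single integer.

Round 1: pos1(id21) recv 28: fwd; pos2(id32) recv 21: drop; pos3(id87) recv 32: drop; pos4(id34) recv 87: fwd; pos0(id28) recv 34: fwd
After round 1: 3 messages still in flight

Answer: 3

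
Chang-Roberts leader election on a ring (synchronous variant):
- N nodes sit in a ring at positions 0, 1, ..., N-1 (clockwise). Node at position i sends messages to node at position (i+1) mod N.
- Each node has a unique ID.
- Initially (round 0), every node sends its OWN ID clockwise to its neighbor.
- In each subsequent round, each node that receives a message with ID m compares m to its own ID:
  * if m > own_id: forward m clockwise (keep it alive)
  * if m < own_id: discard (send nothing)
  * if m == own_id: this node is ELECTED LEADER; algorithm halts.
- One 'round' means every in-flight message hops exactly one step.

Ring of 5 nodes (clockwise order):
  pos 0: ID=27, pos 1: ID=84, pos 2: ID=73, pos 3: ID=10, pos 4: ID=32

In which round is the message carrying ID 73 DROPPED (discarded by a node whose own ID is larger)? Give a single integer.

Answer: 4

Derivation:
Round 1: pos1(id84) recv 27: drop; pos2(id73) recv 84: fwd; pos3(id10) recv 73: fwd; pos4(id32) recv 10: drop; pos0(id27) recv 32: fwd
Round 2: pos3(id10) recv 84: fwd; pos4(id32) recv 73: fwd; pos1(id84) recv 32: drop
Round 3: pos4(id32) recv 84: fwd; pos0(id27) recv 73: fwd
Round 4: pos0(id27) recv 84: fwd; pos1(id84) recv 73: drop
Round 5: pos1(id84) recv 84: ELECTED
Message ID 73 originates at pos 2; dropped at pos 1 in round 4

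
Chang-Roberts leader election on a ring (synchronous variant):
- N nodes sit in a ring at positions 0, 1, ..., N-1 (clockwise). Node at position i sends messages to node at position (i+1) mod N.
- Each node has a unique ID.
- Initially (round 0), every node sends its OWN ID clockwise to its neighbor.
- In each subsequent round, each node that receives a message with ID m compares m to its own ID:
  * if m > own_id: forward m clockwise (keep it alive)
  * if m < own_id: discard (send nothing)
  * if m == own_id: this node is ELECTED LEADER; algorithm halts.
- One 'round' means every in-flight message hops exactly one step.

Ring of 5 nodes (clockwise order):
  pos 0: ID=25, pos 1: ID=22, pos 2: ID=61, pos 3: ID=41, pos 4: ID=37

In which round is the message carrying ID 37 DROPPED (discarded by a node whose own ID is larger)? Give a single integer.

Round 1: pos1(id22) recv 25: fwd; pos2(id61) recv 22: drop; pos3(id41) recv 61: fwd; pos4(id37) recv 41: fwd; pos0(id25) recv 37: fwd
Round 2: pos2(id61) recv 25: drop; pos4(id37) recv 61: fwd; pos0(id25) recv 41: fwd; pos1(id22) recv 37: fwd
Round 3: pos0(id25) recv 61: fwd; pos1(id22) recv 41: fwd; pos2(id61) recv 37: drop
Round 4: pos1(id22) recv 61: fwd; pos2(id61) recv 41: drop
Round 5: pos2(id61) recv 61: ELECTED
Message ID 37 originates at pos 4; dropped at pos 2 in round 3

Answer: 3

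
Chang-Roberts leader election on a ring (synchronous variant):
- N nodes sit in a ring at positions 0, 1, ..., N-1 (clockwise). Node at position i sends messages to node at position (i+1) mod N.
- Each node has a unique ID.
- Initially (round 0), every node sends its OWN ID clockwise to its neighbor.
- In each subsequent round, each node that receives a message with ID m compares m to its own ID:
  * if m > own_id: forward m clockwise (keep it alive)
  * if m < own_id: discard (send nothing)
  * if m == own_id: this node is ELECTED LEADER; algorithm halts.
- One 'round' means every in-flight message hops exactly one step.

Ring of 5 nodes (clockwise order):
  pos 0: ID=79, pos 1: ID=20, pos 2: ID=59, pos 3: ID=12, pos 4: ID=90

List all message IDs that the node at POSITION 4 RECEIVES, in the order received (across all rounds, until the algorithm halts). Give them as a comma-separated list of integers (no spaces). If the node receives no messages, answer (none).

Round 1: pos1(id20) recv 79: fwd; pos2(id59) recv 20: drop; pos3(id12) recv 59: fwd; pos4(id90) recv 12: drop; pos0(id79) recv 90: fwd
Round 2: pos2(id59) recv 79: fwd; pos4(id90) recv 59: drop; pos1(id20) recv 90: fwd
Round 3: pos3(id12) recv 79: fwd; pos2(id59) recv 90: fwd
Round 4: pos4(id90) recv 79: drop; pos3(id12) recv 90: fwd
Round 5: pos4(id90) recv 90: ELECTED

Answer: 12,59,79,90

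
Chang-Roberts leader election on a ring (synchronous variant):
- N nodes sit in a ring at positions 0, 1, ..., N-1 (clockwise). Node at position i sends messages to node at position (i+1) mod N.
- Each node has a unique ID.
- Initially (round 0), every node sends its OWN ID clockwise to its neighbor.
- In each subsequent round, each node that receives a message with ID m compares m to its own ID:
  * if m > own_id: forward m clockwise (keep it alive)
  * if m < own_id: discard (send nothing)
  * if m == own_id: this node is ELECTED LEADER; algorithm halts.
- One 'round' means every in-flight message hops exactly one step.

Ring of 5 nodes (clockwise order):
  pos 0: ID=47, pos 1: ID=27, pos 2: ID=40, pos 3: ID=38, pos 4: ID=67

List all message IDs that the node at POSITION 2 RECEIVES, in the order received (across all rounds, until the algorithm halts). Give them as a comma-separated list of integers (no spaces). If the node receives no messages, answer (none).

Round 1: pos1(id27) recv 47: fwd; pos2(id40) recv 27: drop; pos3(id38) recv 40: fwd; pos4(id67) recv 38: drop; pos0(id47) recv 67: fwd
Round 2: pos2(id40) recv 47: fwd; pos4(id67) recv 40: drop; pos1(id27) recv 67: fwd
Round 3: pos3(id38) recv 47: fwd; pos2(id40) recv 67: fwd
Round 4: pos4(id67) recv 47: drop; pos3(id38) recv 67: fwd
Round 5: pos4(id67) recv 67: ELECTED

Answer: 27,47,67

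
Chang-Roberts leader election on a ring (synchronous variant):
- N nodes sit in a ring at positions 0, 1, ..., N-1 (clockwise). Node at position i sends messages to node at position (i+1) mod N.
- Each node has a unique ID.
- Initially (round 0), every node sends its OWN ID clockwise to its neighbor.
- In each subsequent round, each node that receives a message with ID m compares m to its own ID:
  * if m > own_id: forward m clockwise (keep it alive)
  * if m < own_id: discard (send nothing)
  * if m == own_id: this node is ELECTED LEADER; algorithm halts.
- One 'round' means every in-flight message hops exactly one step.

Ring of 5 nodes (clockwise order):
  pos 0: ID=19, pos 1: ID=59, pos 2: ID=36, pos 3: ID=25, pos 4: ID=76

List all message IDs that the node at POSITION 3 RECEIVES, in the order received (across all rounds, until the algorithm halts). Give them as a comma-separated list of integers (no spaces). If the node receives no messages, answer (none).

Round 1: pos1(id59) recv 19: drop; pos2(id36) recv 59: fwd; pos3(id25) recv 36: fwd; pos4(id76) recv 25: drop; pos0(id19) recv 76: fwd
Round 2: pos3(id25) recv 59: fwd; pos4(id76) recv 36: drop; pos1(id59) recv 76: fwd
Round 3: pos4(id76) recv 59: drop; pos2(id36) recv 76: fwd
Round 4: pos3(id25) recv 76: fwd
Round 5: pos4(id76) recv 76: ELECTED

Answer: 36,59,76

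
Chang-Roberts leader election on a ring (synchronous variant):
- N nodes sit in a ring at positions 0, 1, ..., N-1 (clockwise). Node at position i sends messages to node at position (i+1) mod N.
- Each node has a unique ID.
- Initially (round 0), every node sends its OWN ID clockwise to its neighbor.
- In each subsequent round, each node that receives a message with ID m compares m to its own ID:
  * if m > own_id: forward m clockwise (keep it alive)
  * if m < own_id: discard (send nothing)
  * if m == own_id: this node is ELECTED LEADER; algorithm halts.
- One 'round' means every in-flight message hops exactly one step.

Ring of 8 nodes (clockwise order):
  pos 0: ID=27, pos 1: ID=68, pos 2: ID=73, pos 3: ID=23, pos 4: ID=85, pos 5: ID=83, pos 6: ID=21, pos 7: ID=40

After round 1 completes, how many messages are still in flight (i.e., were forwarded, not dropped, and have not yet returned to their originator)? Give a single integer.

Round 1: pos1(id68) recv 27: drop; pos2(id73) recv 68: drop; pos3(id23) recv 73: fwd; pos4(id85) recv 23: drop; pos5(id83) recv 85: fwd; pos6(id21) recv 83: fwd; pos7(id40) recv 21: drop; pos0(id27) recv 40: fwd
After round 1: 4 messages still in flight

Answer: 4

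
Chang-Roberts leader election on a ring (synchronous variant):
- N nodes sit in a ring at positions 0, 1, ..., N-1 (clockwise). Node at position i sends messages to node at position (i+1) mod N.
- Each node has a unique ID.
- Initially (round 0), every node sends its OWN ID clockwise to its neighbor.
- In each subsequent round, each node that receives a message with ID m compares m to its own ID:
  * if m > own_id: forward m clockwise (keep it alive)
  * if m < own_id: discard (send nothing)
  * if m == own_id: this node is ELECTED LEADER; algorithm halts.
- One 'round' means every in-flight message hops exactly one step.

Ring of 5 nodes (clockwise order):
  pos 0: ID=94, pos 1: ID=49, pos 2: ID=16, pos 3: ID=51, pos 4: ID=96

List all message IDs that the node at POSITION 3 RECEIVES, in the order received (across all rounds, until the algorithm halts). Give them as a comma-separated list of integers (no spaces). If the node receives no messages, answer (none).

Round 1: pos1(id49) recv 94: fwd; pos2(id16) recv 49: fwd; pos3(id51) recv 16: drop; pos4(id96) recv 51: drop; pos0(id94) recv 96: fwd
Round 2: pos2(id16) recv 94: fwd; pos3(id51) recv 49: drop; pos1(id49) recv 96: fwd
Round 3: pos3(id51) recv 94: fwd; pos2(id16) recv 96: fwd
Round 4: pos4(id96) recv 94: drop; pos3(id51) recv 96: fwd
Round 5: pos4(id96) recv 96: ELECTED

Answer: 16,49,94,96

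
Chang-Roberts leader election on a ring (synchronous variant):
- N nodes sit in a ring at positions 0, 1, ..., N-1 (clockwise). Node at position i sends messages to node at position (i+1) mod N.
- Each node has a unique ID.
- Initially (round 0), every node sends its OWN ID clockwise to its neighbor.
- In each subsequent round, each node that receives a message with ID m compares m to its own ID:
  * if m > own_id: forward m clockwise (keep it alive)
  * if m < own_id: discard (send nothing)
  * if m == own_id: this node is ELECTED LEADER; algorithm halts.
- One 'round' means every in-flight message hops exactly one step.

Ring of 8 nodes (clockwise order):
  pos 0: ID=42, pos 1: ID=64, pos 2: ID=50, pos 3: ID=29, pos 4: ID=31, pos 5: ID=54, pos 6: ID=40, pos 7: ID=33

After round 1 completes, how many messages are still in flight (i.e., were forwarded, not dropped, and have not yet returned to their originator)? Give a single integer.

Round 1: pos1(id64) recv 42: drop; pos2(id50) recv 64: fwd; pos3(id29) recv 50: fwd; pos4(id31) recv 29: drop; pos5(id54) recv 31: drop; pos6(id40) recv 54: fwd; pos7(id33) recv 40: fwd; pos0(id42) recv 33: drop
After round 1: 4 messages still in flight

Answer: 4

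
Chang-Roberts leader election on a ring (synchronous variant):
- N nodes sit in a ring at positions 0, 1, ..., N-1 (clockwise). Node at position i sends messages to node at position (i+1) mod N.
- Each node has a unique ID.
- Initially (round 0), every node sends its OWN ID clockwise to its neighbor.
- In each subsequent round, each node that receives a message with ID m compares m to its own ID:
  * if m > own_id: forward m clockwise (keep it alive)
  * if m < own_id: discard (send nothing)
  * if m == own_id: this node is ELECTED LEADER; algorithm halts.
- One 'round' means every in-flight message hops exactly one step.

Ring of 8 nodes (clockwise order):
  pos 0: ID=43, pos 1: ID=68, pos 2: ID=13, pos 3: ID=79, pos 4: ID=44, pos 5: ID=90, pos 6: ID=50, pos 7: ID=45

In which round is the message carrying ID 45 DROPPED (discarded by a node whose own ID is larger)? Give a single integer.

Round 1: pos1(id68) recv 43: drop; pos2(id13) recv 68: fwd; pos3(id79) recv 13: drop; pos4(id44) recv 79: fwd; pos5(id90) recv 44: drop; pos6(id50) recv 90: fwd; pos7(id45) recv 50: fwd; pos0(id43) recv 45: fwd
Round 2: pos3(id79) recv 68: drop; pos5(id90) recv 79: drop; pos7(id45) recv 90: fwd; pos0(id43) recv 50: fwd; pos1(id68) recv 45: drop
Round 3: pos0(id43) recv 90: fwd; pos1(id68) recv 50: drop
Round 4: pos1(id68) recv 90: fwd
Round 5: pos2(id13) recv 90: fwd
Round 6: pos3(id79) recv 90: fwd
Round 7: pos4(id44) recv 90: fwd
Round 8: pos5(id90) recv 90: ELECTED
Message ID 45 originates at pos 7; dropped at pos 1 in round 2

Answer: 2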